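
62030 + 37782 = 99812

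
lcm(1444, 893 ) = 67868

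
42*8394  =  352548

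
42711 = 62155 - 19444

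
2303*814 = 1874642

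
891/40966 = 891/40966= 0.02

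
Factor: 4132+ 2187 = 71^1*89^1 = 6319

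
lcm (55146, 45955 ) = 275730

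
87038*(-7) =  - 609266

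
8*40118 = 320944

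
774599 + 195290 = 969889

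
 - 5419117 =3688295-9107412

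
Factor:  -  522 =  - 2^1*3^2*29^1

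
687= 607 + 80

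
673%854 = 673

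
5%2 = 1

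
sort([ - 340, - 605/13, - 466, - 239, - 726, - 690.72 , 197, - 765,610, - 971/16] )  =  [ - 765, - 726,  -  690.72,-466, - 340, - 239, - 971/16, - 605/13, 197, 610 ] 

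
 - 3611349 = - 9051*399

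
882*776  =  684432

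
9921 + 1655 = 11576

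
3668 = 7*524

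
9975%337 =202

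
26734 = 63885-37151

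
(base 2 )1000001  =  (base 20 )35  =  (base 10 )65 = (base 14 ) 49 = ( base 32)21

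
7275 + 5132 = 12407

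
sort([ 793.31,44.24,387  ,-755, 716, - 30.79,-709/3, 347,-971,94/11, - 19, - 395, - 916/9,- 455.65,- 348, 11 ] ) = [  -  971, - 755, - 455.65, -395, - 348,-709/3, - 916/9, - 30.79,-19, 94/11, 11, 44.24, 347 , 387,716, 793.31] 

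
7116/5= 1423 + 1/5 = 1423.20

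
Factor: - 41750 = -2^1*5^3*167^1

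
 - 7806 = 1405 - 9211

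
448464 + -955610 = - 507146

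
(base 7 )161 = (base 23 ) 40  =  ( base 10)92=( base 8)134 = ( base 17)57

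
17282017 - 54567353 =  - 37285336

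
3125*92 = 287500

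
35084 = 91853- 56769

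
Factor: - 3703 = - 7^1*23^2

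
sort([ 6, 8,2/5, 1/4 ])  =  [1/4,2/5,6, 8 ]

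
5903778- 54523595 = - 48619817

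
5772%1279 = 656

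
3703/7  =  529 =529.00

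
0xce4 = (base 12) 1ab0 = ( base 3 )11112020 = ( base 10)3300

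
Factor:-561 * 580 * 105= - 2^2*3^2*5^2*7^1*11^1*17^1*29^1 = - 34164900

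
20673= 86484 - 65811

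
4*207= 828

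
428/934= 214/467 = 0.46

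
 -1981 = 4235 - 6216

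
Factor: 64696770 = 2^1*3^2*5^1*41^1 * 89^1*197^1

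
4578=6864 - 2286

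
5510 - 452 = 5058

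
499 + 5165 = 5664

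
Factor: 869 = 11^1*79^1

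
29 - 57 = - 28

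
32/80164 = 8/20041 = 0.00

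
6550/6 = 1091  +  2/3 = 1091.67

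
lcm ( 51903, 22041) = 1608993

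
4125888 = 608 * 6786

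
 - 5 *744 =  - 3720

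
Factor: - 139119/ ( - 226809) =587/957 = 3^( - 1 ) * 11^ (- 1 )*29^(  -  1)*587^1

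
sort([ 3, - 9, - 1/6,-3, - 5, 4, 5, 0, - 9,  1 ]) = [ - 9,  -  9, - 5,-3, - 1/6, 0 , 1, 3,4,  5 ]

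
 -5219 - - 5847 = 628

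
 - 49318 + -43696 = -93014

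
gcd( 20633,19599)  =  47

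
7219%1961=1336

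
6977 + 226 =7203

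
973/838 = 973/838= 1.16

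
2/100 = 1/50 =0.02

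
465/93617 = 465/93617 = 0.00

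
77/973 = 11/139 = 0.08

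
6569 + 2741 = 9310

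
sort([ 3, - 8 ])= [ - 8,3]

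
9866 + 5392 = 15258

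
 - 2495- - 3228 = 733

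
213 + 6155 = 6368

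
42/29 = 42/29 = 1.45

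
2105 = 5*421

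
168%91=77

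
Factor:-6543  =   - 3^2*727^1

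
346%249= 97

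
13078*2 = 26156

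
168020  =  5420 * 31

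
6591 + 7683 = 14274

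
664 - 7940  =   - 7276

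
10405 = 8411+1994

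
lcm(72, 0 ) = 0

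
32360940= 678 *47730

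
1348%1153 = 195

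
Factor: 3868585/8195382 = 2^(-1 ) * 3^(  -  2 )*5^1 * 7^1*13^(  -  1) *107^1 * 1033^1 * 35023^( -1)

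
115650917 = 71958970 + 43691947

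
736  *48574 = 35750464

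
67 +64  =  131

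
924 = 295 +629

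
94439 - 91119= 3320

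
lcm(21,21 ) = 21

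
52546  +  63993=116539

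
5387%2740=2647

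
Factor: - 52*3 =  - 2^2*3^1*13^1  =  -  156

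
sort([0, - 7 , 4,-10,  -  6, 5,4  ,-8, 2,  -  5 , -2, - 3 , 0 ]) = [  -  10, - 8, - 7, - 6, - 5, - 3, - 2, 0, 0,  2, 4,4, 5]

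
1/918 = 1/918 =0.00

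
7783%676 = 347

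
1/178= 1/178=0.01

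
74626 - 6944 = 67682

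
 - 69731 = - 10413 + - 59318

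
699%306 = 87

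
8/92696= 1/11587 = 0.00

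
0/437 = 0 = 0.00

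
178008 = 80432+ 97576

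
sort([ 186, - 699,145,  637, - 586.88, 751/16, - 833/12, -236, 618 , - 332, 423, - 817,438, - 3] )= [-817, - 699,  -  586.88,  -  332, - 236, - 833/12,-3,751/16,145, 186,423,438,618,637] 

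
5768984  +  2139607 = 7908591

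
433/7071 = 433/7071 = 0.06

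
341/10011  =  341/10011 = 0.03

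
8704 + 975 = 9679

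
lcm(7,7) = 7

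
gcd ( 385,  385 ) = 385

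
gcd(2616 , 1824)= 24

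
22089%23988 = 22089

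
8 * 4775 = 38200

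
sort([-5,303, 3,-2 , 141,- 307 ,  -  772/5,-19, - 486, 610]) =[-486, - 307, - 772/5,-19, - 5, - 2,3, 141,303, 610] 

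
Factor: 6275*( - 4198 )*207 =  - 2^1*3^2*5^2*23^1*251^1*2099^1 = - 5452887150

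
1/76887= 1/76887  =  0.00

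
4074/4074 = 1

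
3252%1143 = 966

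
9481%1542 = 229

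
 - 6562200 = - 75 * 87496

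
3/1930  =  3/1930 =0.00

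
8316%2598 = 522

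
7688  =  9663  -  1975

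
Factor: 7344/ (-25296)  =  -9/31=- 3^2*31^(-1 ) 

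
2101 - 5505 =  - 3404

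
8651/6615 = 8651/6615 = 1.31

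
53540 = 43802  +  9738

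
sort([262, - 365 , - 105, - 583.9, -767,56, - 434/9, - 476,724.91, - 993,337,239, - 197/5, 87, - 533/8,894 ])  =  [ - 993, - 767, - 583.9, - 476, - 365, - 105, - 533/8, - 434/9, - 197/5, 56,87, 239,  262,337,724.91 , 894 ] 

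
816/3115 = 816/3115 =0.26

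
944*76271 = 71999824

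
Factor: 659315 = 5^1*29^1 *4547^1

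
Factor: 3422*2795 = 9564490  =  2^1*5^1*13^1*29^1*43^1*59^1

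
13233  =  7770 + 5463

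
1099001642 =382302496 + 716699146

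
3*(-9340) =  - 28020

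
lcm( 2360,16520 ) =16520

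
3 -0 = 3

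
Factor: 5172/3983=2^2* 3^1*7^(-1 )*431^1*569^(-1 )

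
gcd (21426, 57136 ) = 7142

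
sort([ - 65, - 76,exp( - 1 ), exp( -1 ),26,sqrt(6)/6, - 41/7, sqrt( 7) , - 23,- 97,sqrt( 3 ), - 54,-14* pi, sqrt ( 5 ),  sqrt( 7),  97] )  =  [ - 97,- 76, - 65, - 54, - 14*pi,-23, - 41/7, exp(  -  1 ), exp( - 1 ), sqrt( 6 ) /6,sqrt( 3),sqrt(5 ), sqrt (7 ), sqrt ( 7) , 26,  97]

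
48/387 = 16/129=0.12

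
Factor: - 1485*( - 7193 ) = 10681605 = 3^3*5^1 * 11^1*  7193^1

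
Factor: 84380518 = 2^1*71^1*461^1*1289^1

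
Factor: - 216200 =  - 2^3*5^2*23^1*47^1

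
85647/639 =134+7/213 = 134.03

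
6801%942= 207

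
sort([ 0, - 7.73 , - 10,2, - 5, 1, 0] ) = [ - 10, - 7.73, - 5, 0, 0,1,2 ]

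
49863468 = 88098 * 566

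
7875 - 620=7255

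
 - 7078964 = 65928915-73007879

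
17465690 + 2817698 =20283388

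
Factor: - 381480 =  - 2^3*3^1*5^1*11^1*17^2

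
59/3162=59/3162 = 0.02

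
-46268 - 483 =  - 46751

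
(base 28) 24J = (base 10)1699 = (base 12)B97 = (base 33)1ig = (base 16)6a3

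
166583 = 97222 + 69361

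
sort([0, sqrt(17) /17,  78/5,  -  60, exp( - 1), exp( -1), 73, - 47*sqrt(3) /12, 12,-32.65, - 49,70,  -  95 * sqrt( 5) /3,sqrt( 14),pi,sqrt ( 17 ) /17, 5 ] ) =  [ - 95 * sqrt(5) /3 , - 60, - 49, - 32.65, - 47*sqrt(3 ) /12, 0 , sqrt (17) /17, sqrt(17 )/17,exp( - 1 ), exp ( - 1 ),pi,sqrt ( 14 ), 5,12, 78/5, 70,73] 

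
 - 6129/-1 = 6129/1 =6129.00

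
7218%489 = 372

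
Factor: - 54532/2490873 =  - 2^2*3^( - 1)*7^(-1)*11^(-1 )*41^( - 1)*263^ ( - 1)  *  13633^1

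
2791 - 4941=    - 2150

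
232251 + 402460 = 634711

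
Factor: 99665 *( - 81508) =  - 8123494820 = - 2^2*5^1*7^1*31^1*41^1*71^1 * 643^1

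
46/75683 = 46/75683  =  0.00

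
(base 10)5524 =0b1010110010100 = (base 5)134044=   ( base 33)52D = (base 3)21120121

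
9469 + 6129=15598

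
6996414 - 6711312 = 285102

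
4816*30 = 144480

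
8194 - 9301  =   - 1107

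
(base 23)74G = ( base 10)3811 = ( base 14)1563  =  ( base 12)2257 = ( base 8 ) 7343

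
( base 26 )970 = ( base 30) 6sq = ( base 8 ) 14172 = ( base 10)6266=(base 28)7rm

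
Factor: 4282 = 2^1 * 2141^1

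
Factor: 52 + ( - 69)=-17^1 =- 17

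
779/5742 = 779/5742 = 0.14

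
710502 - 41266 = 669236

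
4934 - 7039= - 2105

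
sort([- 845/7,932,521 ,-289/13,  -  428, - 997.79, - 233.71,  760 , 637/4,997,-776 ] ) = [-997.79, -776,-428 , - 233.71,-845/7 ,  -  289/13,  637/4,521, 760,932,997] 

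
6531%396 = 195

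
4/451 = 4/451 = 0.01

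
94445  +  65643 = 160088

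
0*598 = 0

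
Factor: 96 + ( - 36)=2^2*3^1*5^1 = 60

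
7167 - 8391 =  - 1224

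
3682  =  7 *526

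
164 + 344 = 508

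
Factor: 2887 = 2887^1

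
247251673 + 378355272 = 625606945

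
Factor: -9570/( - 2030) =33/7 = 3^1*7^ ( - 1)*11^1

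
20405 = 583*35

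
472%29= 8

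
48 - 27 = 21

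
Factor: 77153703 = 3^1 * 11^1*97^1 *24103^1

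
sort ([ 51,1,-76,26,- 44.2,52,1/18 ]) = [ - 76,-44.2, 1/18,1,26,51,52 ] 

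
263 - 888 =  - 625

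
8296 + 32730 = 41026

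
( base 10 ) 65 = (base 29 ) 27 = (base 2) 1000001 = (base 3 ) 2102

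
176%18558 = 176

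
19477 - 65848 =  - 46371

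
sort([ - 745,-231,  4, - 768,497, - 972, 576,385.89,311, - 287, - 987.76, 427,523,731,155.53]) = [ - 987.76, - 972, - 768,-745, - 287, - 231,4, 155.53, 311, 385.89,427,497,523,576,731 ]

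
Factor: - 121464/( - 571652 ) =2^1*3^2*7^1*593^( - 1)=126/593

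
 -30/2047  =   - 1 +2017/2047 = - 0.01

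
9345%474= 339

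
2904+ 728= 3632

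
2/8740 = 1/4370 = 0.00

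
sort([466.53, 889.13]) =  [ 466.53,889.13 ]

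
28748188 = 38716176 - 9967988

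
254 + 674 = 928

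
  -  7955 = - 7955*1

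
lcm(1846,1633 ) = 42458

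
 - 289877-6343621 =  - 6633498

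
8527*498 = 4246446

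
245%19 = 17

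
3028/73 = 3028/73 = 41.48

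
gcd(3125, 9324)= 1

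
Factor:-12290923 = - 47^1 * 261509^1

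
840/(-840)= - 1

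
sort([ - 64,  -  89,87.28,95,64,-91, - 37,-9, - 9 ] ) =[ - 91 ,-89, - 64 , -37,-9, - 9,64, 87.28,95 ]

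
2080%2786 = 2080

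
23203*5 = 116015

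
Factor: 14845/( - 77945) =-7^ ( -1)*17^ ( - 1) * 131^( -1 )*2969^1=   - 2969/15589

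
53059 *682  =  36186238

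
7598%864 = 686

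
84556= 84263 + 293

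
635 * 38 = 24130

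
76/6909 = 76/6909= 0.01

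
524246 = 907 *578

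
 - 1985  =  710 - 2695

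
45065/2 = 22532 + 1/2= 22532.50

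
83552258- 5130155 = 78422103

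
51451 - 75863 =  - 24412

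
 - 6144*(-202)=1241088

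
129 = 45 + 84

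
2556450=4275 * 598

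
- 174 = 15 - 189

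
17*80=1360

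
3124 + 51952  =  55076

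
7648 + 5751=13399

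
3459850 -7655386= - 4195536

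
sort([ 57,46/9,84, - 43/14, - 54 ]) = [ - 54, - 43/14,46/9, 57,84 ]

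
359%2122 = 359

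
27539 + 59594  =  87133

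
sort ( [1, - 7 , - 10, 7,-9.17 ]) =[  -  10,-9.17, - 7, 1, 7]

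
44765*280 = 12534200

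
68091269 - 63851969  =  4239300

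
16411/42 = 390 + 31/42 =390.74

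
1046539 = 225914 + 820625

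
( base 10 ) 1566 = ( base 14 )7DC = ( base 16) 61e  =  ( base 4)120132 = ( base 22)354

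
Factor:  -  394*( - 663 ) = 2^1* 3^1*13^1*17^1*197^1 = 261222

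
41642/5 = 41642/5  =  8328.40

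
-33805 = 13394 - 47199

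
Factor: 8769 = 3^1*37^1*79^1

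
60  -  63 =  - 3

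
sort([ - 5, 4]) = [ - 5, 4] 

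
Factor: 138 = 2^1*3^1 * 23^1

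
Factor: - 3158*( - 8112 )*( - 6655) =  - 2^5 * 3^1*5^1 *11^3*13^2*1579^1 = - 170485766880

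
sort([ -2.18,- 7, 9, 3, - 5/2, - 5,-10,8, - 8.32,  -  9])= [-10,-9 ,  -  8.32, - 7,-5,-5/2, - 2.18, 3, 8,9 ]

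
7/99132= 7/99132= 0.00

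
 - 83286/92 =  - 906  +  33/46 =- 905.28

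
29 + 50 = 79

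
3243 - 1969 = 1274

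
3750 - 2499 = 1251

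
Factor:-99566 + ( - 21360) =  - 120926 = -2^1 * 13^1*4651^1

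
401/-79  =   - 6 + 73/79 =- 5.08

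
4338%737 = 653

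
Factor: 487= 487^1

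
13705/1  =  13705=13705.00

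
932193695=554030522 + 378163173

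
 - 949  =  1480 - 2429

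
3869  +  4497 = 8366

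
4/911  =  4/911 =0.00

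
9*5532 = 49788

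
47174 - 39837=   7337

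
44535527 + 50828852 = 95364379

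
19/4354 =19/4354 = 0.00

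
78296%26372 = 25552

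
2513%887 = 739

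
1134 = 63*18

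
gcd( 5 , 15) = 5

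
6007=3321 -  - 2686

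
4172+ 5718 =9890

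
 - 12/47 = - 12/47 = - 0.26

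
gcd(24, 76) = 4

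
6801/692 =6801/692 = 9.83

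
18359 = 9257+9102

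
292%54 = 22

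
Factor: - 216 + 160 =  - 56 =- 2^3*7^1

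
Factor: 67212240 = 2^4*3^1*5^1*61^1*4591^1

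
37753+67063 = 104816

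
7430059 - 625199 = 6804860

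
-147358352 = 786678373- 934036725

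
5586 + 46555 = 52141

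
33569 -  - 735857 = 769426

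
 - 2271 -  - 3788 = 1517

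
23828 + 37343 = 61171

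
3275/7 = 467 + 6/7  =  467.86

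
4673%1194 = 1091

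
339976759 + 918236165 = 1258212924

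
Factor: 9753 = 3^1*3251^1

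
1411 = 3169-1758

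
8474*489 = 4143786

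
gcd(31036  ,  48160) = 4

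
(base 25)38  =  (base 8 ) 123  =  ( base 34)2f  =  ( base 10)83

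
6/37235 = 6/37235 = 0.00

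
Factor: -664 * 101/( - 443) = 2^3*83^1* 101^1 * 443^( - 1 )   =  67064/443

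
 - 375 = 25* ( - 15)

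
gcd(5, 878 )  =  1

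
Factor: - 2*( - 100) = 2^3*5^2  =  200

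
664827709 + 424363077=1089190786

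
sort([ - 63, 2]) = [ - 63, 2 ]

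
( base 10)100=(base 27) 3J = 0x64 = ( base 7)202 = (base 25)40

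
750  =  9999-9249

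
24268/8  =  3033 + 1/2= 3033.50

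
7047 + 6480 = 13527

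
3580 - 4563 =-983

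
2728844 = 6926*394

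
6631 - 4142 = 2489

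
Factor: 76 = 2^2*19^1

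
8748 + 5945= 14693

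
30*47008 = 1410240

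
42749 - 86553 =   -  43804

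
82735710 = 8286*9985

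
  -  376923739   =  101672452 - 478596191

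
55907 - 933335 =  - 877428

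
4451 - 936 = 3515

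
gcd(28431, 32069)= 1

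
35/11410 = 1/326 = 0.00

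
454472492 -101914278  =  352558214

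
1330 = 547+783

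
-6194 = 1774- 7968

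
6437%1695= 1352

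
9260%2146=676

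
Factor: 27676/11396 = 7^( - 1 ) * 17^1 = 17/7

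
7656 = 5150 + 2506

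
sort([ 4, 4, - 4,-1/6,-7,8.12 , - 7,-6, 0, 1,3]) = [ - 7,-7, - 6,  -  4 , - 1/6,0, 1, 3, 4,4, 8.12 ]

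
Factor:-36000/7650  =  - 2^4 * 5^1*17^(-1)=-80/17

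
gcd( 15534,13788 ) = 18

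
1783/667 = 2 + 449/667 = 2.67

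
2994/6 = 499 =499.00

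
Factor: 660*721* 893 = 2^2*3^1 * 5^1*7^1*11^1*19^1  *47^1*103^1 =424942980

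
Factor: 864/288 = 3 = 3^1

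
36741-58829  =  -22088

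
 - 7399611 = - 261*28351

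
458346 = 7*65478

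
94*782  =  73508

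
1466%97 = 11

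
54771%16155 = 6306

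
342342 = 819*418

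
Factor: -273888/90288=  - 634/209= -2^1*11^( - 1 )*19^( - 1)*317^1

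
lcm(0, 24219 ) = 0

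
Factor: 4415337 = 3^3*29^1 * 5639^1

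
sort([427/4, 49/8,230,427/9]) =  [49/8,427/9,427/4,230 ]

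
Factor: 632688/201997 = 2^4*3^1* 7^2*269^1  *  201997^(-1)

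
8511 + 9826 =18337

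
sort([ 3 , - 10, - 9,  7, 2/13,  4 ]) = [ - 10, - 9, 2/13,3,4 , 7] 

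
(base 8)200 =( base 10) 128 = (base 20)68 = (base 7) 242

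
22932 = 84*273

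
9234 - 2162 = 7072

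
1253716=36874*34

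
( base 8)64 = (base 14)3a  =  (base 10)52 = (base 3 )1221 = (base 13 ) 40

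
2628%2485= 143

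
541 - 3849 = - 3308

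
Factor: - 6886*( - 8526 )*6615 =388366888140 =2^2 * 3^4 * 5^1  *  7^4*11^1 * 29^1* 313^1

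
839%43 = 22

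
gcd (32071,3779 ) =1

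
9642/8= 4821/4=1205.25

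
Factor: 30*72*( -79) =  - 2^4*3^3*5^1*79^1= -170640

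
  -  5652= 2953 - 8605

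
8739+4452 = 13191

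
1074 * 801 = 860274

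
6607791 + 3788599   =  10396390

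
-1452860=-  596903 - 855957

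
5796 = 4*1449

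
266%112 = 42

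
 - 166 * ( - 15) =2490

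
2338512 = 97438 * 24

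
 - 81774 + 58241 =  - 23533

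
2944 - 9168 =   -  6224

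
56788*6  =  340728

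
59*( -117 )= - 6903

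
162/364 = 81/182=0.45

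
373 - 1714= - 1341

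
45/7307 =45/7307  =  0.01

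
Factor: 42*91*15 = 2^1*3^2*5^1*7^2*13^1=   57330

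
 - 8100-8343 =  - 16443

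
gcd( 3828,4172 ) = 4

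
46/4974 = 23/2487=0.01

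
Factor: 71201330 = 2^1*5^1*23^1 * 309571^1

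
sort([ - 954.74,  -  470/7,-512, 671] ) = [ - 954.74, - 512, - 470/7,671] 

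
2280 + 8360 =10640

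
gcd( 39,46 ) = 1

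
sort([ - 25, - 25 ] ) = [ - 25, - 25]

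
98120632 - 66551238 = 31569394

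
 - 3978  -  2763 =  - 6741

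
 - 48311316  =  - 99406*486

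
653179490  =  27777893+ 625401597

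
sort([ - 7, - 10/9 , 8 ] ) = [ - 7, - 10/9,8]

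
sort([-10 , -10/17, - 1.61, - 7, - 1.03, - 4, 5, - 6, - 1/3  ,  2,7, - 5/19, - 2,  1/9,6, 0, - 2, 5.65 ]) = [ - 10, - 7, - 6, - 4, - 2, -2, - 1.61, - 1.03 , - 10/17, - 1/3,- 5/19,0,  1/9,  2,  5, 5.65,  6, 7 ]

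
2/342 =1/171 = 0.01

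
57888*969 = 56093472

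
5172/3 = 1724 = 1724.00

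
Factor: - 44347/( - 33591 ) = 3^(-1)*61^1 * 727^1*11197^(  -  1)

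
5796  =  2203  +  3593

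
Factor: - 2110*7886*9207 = -2^2*3^3*5^1*11^1*31^1*211^1*3943^1 = -153199508220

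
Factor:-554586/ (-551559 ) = 2^1*37^( - 1 )*4969^ ( - 1)*92431^1 =184862/183853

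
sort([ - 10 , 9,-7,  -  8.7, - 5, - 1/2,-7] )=[-10, - 8.7,  -  7,  -  7, - 5 , - 1/2,9]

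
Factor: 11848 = 2^3 *1481^1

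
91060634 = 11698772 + 79361862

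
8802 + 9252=18054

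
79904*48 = 3835392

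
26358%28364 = 26358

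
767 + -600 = 167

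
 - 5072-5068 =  - 10140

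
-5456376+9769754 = 4313378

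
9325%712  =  69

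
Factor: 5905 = 5^1*1181^1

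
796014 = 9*88446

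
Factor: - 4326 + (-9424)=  - 2^1 * 5^4 *11^1 = - 13750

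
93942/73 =93942/73 = 1286.88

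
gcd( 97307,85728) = 1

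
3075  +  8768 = 11843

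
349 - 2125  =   - 1776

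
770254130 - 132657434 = 637596696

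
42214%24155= 18059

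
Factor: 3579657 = 3^1*19^1 * 62801^1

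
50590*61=3085990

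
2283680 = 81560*28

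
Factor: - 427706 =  -2^1*79^1*2707^1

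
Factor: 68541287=367^1*186761^1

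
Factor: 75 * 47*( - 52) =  - 2^2 * 3^1*5^2*13^1 * 47^1 = -183300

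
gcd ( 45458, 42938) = 14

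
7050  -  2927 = 4123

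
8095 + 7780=15875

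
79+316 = 395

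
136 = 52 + 84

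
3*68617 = 205851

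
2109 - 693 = 1416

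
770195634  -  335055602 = 435140032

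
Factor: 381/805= 3^1 * 5^ ( - 1)*7^( - 1)*23^ ( - 1)*127^1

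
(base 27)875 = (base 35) 4w6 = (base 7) 23366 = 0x178a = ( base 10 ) 6026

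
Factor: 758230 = 2^1*5^1*11^1*61^1*113^1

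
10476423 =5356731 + 5119692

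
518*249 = 128982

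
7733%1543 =18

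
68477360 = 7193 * 9520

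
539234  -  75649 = 463585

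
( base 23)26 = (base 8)64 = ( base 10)52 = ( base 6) 124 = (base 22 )28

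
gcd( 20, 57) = 1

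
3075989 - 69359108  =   - 66283119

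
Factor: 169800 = 2^3 * 3^1* 5^2* 283^1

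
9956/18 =4978/9 = 553.11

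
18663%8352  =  1959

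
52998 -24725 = 28273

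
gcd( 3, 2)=1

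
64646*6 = 387876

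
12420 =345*36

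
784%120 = 64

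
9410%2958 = 536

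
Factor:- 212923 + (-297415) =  - 2^1*109^1*2341^1 = - 510338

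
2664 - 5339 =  - 2675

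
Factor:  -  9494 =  - 2^1*47^1*101^1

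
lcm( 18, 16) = 144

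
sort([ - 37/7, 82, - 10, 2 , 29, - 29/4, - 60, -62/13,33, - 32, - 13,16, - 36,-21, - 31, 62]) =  [ - 60, - 36, - 32, - 31, - 21, - 13, - 10, - 29/4, - 37/7, - 62/13,2, 16, 29, 33,62, 82 ]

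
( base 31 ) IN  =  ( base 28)kl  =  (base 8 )1105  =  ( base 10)581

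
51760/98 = 528+8/49  =  528.16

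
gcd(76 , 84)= 4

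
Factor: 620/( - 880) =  - 2^(  -  2 ) *11^(-1 ) * 31^1=- 31/44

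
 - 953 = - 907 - 46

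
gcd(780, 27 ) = 3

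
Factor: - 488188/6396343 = - 2^2 * 31^2*127^1* 2039^( - 1 ) *3137^( - 1)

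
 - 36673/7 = - 5239 = - 5239.00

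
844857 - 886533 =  - 41676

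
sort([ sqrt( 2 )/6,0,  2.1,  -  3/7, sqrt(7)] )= [ - 3/7,0, sqrt( 2) /6, 2.1,  sqrt(7 ) ]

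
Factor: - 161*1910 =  - 2^1*5^1*7^1*23^1*191^1 = - 307510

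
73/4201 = 73/4201 =0.02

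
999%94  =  59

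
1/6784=1/6784 = 0.00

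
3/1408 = 3/1408 = 0.00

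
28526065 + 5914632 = 34440697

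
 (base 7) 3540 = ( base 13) 792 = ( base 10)1302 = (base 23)2AE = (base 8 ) 2426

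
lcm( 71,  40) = 2840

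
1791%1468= 323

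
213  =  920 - 707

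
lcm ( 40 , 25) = 200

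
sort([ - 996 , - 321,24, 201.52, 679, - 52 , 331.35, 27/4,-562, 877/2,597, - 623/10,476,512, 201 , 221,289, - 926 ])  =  [ - 996, - 926, - 562, - 321,  -  623/10, - 52, 27/4,24,201, 201.52,221,289,331.35, 877/2,476,512 , 597,679 ]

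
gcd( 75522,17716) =2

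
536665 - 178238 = 358427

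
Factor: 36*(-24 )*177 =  - 152928 = - 2^5*3^4*59^1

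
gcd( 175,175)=175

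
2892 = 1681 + 1211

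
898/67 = 13 + 27/67 = 13.40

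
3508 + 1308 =4816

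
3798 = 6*633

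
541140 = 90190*6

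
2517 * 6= 15102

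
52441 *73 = 3828193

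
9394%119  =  112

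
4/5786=2/2893 = 0.00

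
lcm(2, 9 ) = 18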